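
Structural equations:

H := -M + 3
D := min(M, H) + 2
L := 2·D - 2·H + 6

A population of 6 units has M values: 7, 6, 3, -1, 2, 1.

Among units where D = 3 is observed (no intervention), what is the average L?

9

Conditioning on D=3 selects the 2 unit(s) with M ∈ {2, 1}. Their L values: 10, 8. Mean = 9.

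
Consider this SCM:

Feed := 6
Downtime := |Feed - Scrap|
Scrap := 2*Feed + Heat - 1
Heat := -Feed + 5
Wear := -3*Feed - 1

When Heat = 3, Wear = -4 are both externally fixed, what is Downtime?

8

Under do(Heat = 3, Wear = -4), each intervened variable's structural equation is replaced by its fixed value.
Scrap = 2*Feed + Heat - 1  [with Feed=6, Heat=3]  = 14
Downtime = |Feed - Scrap|  [with Feed=6, Scrap=14]  = 8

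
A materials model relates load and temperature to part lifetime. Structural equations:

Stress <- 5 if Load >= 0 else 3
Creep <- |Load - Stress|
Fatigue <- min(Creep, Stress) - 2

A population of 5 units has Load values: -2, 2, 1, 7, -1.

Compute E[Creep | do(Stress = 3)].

3.2

do(Stress=3) breaks Stress's dependence on Load. With Stress=3 fixed, Creep across the units is 5, 1, 2, 4, 4, mean 3.2.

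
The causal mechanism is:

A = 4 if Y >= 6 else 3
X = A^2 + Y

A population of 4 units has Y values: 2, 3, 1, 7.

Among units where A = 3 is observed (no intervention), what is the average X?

Conditioning on A=3 selects the 3 unit(s) with Y ∈ {2, 3, 1}. Their X values: 11, 12, 10. Mean = 11.

11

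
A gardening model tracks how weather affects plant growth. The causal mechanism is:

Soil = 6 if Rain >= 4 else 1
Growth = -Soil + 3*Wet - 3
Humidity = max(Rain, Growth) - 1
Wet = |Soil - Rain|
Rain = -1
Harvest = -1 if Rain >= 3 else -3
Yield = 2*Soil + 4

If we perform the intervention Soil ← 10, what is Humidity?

19

do(Soil=10) replaces the equation Soil = 6 if Rain >= 4 else 1 with the constant Soil = 10.
Wet = |Soil - Rain|  [with Soil=10, Rain=-1]  = 11
Growth = -Soil + 3*Wet - 3  [with Soil=10, Wet=11]  = 20
Humidity = max(Rain, Growth) - 1  [with Rain=-1, Growth=20]  = 19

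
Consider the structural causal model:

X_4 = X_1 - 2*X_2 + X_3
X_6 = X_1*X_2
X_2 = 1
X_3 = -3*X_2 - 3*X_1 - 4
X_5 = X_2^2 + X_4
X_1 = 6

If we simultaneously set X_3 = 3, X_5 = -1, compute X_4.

7

The joint intervention fixes X_3 = 3, X_5 = -1, removing each variable's own equation.
X_4 = X_1 - 2*X_2 + X_3  [with X_1=6, X_2=1, X_3=3]  = 7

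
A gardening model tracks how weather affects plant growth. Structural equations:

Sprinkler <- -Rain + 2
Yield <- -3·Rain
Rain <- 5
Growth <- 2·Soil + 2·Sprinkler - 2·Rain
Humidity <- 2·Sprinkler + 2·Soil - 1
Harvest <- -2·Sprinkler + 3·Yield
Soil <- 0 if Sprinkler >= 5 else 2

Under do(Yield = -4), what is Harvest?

Intervening sets Yield = -4 and removes its equation (Yield <- -3·Rain).
Sprinkler = -Rain + 2  [with Rain=5]  = -3
Harvest = -2·Sprinkler + 3·Yield  [with Sprinkler=-3, Yield=-4]  = -6

-6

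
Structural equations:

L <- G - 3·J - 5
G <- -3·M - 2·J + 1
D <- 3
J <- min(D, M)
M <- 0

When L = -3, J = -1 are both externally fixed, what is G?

Under do(L = -3, J = -1), each intervened variable's structural equation is replaced by its fixed value.
G = -3·M - 2·J + 1  [with M=0, J=-1]  = 3

3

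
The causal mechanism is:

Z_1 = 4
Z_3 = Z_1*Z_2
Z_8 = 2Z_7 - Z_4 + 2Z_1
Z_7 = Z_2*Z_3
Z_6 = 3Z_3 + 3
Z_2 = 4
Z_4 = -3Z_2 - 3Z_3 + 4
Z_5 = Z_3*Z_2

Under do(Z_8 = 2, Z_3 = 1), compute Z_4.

-11

Under do(Z_8 = 2, Z_3 = 1), each intervened variable's structural equation is replaced by its fixed value.
Z_4 = -3Z_2 - 3Z_3 + 4  [with Z_2=4, Z_3=1]  = -11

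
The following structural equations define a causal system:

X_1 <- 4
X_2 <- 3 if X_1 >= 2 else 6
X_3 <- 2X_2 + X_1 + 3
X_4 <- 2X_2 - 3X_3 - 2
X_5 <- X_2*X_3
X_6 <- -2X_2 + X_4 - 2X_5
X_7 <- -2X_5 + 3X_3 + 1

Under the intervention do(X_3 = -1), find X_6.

7

The intervention breaks the incoming arrows to X_3: X_3 <- 2X_2 + X_1 + 3 no longer applies, and X_3 = -1.
X_2 = 3 if X_1 >= 2 else 6  [with X_1=4]  = 3
X_4 = 2X_2 - 3X_3 - 2  [with X_2=3, X_3=-1]  = 7
X_5 = X_2*X_3  [with X_2=3, X_3=-1]  = -3
X_6 = -2X_2 + X_4 - 2X_5  [with X_2=3, X_4=7, X_5=-3]  = 7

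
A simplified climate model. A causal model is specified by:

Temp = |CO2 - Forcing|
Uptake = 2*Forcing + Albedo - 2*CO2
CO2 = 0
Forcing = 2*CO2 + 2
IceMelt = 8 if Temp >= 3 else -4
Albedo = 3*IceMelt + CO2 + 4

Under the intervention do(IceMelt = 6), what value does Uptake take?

26

Under do(IceMelt=6), the mechanism IceMelt = 8 if Temp >= 3 else -4 is discarded; IceMelt is fixed at 6.
Forcing = 2*CO2 + 2  [with CO2=0]  = 2
Albedo = 3*IceMelt + CO2 + 4  [with IceMelt=6, CO2=0]  = 22
Uptake = 2*Forcing + Albedo - 2*CO2  [with Forcing=2, Albedo=22, CO2=0]  = 26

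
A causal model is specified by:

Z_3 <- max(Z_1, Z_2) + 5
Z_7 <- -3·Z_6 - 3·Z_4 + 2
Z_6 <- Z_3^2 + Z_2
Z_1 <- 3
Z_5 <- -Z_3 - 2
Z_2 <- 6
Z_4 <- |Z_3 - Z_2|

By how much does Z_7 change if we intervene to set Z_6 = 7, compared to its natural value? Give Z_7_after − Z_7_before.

360

Intervening sets Z_6 = 7 and removes its equation (Z_6 <- Z_3^2 + Z_2).
Z_3 = max(Z_1, Z_2) + 5  [with Z_1=3, Z_2=6]  = 11
Z_4 = |Z_3 - Z_2|  [with Z_3=11, Z_2=6]  = 5
Z_7 = -3·Z_6 - 3·Z_4 + 2  [with Z_6=7, Z_4=5]  = -34
Without intervention: Z_3 = max(Z_1, Z_2) + 5  [with Z_1=3, Z_2=6]  = 11; Z_4 = |Z_3 - Z_2|  [with Z_3=11, Z_2=6]  = 5; Z_6 = Z_3^2 + Z_2  [with Z_3=11, Z_2=6]  = 127; Z_7 = -3·Z_6 - 3·Z_4 + 2  [with Z_6=127, Z_4=5]  = -394.
Change = -34 − (-394) = 360.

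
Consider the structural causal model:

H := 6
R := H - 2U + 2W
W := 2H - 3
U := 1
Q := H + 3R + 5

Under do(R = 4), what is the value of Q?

Intervening sets R = 4 and removes its equation (R := H - 2U + 2W).
Q = H + 3R + 5  [with H=6, R=4]  = 23

23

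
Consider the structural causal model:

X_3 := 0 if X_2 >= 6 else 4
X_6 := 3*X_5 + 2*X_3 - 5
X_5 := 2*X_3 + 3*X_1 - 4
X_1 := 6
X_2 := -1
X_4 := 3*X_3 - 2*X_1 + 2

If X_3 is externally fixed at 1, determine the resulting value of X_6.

The intervention breaks the incoming arrows to X_3: X_3 := 0 if X_2 >= 6 else 4 no longer applies, and X_3 = 1.
X_5 = 2*X_3 + 3*X_1 - 4  [with X_3=1, X_1=6]  = 16
X_6 = 3*X_5 + 2*X_3 - 5  [with X_5=16, X_3=1]  = 45

45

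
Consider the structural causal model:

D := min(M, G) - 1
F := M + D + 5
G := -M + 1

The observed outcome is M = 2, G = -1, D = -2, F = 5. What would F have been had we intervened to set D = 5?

The intervention breaks the incoming arrows to D: D := min(M, G) - 1 no longer applies, and D = 5.
F = M + D + 5  [with M=2, D=5]  = 12

12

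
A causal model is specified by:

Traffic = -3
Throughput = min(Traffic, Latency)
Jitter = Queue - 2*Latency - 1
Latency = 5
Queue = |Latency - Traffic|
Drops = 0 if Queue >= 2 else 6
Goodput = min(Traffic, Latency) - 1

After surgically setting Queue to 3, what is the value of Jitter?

do(Queue=3) replaces the equation Queue = |Latency - Traffic| with the constant Queue = 3.
Jitter = Queue - 2*Latency - 1  [with Queue=3, Latency=5]  = -8

-8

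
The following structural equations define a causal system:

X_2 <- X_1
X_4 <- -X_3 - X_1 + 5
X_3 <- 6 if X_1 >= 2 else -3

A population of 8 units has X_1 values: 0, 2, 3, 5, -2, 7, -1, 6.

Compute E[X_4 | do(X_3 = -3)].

5.5

The intervention sets X_3=-3 in all 8 units regardless of X_1. Recomputing X_4 per unit gives 8, 6, 5, 3, 10, 1, 9, 2; average 5.5.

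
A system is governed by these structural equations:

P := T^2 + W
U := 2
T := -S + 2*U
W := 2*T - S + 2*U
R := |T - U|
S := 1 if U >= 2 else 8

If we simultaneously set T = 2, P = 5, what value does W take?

The joint intervention fixes T = 2, P = 5, removing each variable's own equation.
S = 1 if U >= 2 else 8  [with U=2]  = 1
W = 2*T - S + 2*U  [with T=2, S=1, U=2]  = 7

7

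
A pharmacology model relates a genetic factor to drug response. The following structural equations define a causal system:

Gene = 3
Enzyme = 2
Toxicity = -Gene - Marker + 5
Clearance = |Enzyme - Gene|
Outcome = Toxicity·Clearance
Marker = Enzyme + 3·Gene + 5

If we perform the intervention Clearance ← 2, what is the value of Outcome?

The intervention breaks the incoming arrows to Clearance: Clearance = |Enzyme - Gene| no longer applies, and Clearance = 2.
Marker = Enzyme + 3·Gene + 5  [with Enzyme=2, Gene=3]  = 16
Toxicity = -Gene - Marker + 5  [with Gene=3, Marker=16]  = -14
Outcome = Toxicity·Clearance  [with Toxicity=-14, Clearance=2]  = -28

-28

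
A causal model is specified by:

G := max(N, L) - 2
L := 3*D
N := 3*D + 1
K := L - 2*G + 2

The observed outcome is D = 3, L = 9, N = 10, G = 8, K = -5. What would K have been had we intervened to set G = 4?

3

Intervening sets G = 4 and removes its equation (G := max(N, L) - 2).
L = 3*D  [with D=3]  = 9
K = L - 2*G + 2  [with L=9, G=4]  = 3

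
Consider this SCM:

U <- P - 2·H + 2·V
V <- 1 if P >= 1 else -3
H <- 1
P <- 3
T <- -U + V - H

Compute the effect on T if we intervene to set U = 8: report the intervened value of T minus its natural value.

Intervening sets U = 8 and removes its equation (U <- P - 2·H + 2·V).
V = 1 if P >= 1 else -3  [with P=3]  = 1
T = -U + V - H  [with U=8, V=1, H=1]  = -8
Without intervention: V = 1 if P >= 1 else -3  [with P=3]  = 1; U = P - 2·H + 2·V  [with P=3, H=1, V=1]  = 3; T = -U + V - H  [with U=3, V=1, H=1]  = -3.
Change = -8 − (-3) = -5.

-5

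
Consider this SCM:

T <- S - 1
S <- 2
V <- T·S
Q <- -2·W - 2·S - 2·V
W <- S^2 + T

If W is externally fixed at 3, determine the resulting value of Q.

-14

Intervening sets W = 3 and removes its equation (W <- S^2 + T).
T = S - 1  [with S=2]  = 1
V = T·S  [with T=1, S=2]  = 2
Q = -2·W - 2·S - 2·V  [with W=3, S=2, V=2]  = -14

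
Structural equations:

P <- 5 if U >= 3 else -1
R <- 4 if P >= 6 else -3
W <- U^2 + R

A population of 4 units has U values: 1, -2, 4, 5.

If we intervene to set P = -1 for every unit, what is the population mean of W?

8.5

Every unit gets P=-1 under the intervention. W values become -2, 1, 13, 22; E[W|do(P=-1)] = 8.5.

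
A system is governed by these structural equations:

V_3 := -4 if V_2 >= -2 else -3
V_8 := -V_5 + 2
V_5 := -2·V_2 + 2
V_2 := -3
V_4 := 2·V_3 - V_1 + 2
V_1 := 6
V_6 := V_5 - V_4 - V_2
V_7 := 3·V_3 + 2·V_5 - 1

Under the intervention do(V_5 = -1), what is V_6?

The intervention breaks the incoming arrows to V_5: V_5 := -2·V_2 + 2 no longer applies, and V_5 = -1.
V_3 = -4 if V_2 >= -2 else -3  [with V_2=-3]  = -3
V_4 = 2·V_3 - V_1 + 2  [with V_3=-3, V_1=6]  = -10
V_6 = V_5 - V_4 - V_2  [with V_5=-1, V_4=-10, V_2=-3]  = 12

12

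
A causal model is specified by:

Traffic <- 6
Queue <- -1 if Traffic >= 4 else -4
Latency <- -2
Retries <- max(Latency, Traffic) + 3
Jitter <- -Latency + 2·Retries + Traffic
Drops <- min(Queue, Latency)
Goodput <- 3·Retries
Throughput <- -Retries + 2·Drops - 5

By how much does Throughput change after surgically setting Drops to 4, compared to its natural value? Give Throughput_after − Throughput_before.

12

The intervention breaks the incoming arrows to Drops: Drops <- min(Queue, Latency) no longer applies, and Drops = 4.
Retries = max(Latency, Traffic) + 3  [with Latency=-2, Traffic=6]  = 9
Throughput = -Retries + 2·Drops - 5  [with Retries=9, Drops=4]  = -6
Without intervention: Queue = -1 if Traffic >= 4 else -4  [with Traffic=6]  = -1; Drops = min(Queue, Latency)  [with Queue=-1, Latency=-2]  = -2; Retries = max(Latency, Traffic) + 3  [with Latency=-2, Traffic=6]  = 9; Throughput = -Retries + 2·Drops - 5  [with Retries=9, Drops=-2]  = -18.
Change = -6 − (-18) = 12.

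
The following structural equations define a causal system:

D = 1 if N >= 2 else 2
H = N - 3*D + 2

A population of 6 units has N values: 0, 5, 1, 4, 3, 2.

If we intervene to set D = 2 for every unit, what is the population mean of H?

-1.5

Under do(D=2), D's equation is replaced by D=2 for every unit. Per-unit H: -4, 1, -3, 0, -1, -2. Mean = -1.5.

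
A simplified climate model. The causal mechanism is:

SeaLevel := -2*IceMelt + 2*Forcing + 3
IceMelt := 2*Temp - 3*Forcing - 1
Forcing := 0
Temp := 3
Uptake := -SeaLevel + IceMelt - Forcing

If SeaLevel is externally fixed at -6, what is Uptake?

11

Intervening sets SeaLevel = -6 and removes its equation (SeaLevel := -2*IceMelt + 2*Forcing + 3).
IceMelt = 2*Temp - 3*Forcing - 1  [with Temp=3, Forcing=0]  = 5
Uptake = -SeaLevel + IceMelt - Forcing  [with SeaLevel=-6, IceMelt=5, Forcing=0]  = 11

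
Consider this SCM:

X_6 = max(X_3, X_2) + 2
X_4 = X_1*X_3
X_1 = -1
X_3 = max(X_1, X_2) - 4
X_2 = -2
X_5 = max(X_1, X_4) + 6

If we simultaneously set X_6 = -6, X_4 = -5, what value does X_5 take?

Setting X_6 = -6, X_4 = -5 by intervention discards those variables' equations.
X_5 = max(X_1, X_4) + 6  [with X_1=-1, X_4=-5]  = 5

5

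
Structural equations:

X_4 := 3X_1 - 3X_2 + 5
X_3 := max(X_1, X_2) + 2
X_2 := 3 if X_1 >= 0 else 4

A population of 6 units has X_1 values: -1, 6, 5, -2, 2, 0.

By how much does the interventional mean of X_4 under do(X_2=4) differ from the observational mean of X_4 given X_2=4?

9.5

Under do(X_2=4), X_2's equation is replaced by X_2=4 for every unit. Per-unit X_4: -10, 11, 8, -13, -1, -7. Mean = -2.
E[X_4|X_2=4] averages over only the 2 units with X_2=4 (X_1 = -1, -2): X_4 = -10, -13, mean -11.5.
Difference = -2 − (-11.5) = 9.5.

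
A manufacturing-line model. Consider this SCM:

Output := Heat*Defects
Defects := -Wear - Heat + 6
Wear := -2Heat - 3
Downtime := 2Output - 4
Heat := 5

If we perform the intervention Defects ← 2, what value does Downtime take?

do(Defects=2) replaces the equation Defects := -Wear - Heat + 6 with the constant Defects = 2.
Output = Heat*Defects  [with Heat=5, Defects=2]  = 10
Downtime = 2Output - 4  [with Output=10]  = 16

16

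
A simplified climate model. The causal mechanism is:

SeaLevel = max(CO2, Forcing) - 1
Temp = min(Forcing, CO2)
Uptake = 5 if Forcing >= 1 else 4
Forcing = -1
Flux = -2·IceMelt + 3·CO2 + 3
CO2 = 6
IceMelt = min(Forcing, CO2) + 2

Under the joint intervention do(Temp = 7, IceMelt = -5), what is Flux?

Setting Temp = 7, IceMelt = -5 by intervention discards those variables' equations.
Flux = -2·IceMelt + 3·CO2 + 3  [with IceMelt=-5, CO2=6]  = 31

31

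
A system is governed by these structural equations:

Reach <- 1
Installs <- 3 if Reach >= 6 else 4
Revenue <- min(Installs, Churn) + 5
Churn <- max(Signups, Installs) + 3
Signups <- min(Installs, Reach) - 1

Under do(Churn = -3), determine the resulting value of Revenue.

Intervening sets Churn = -3 and removes its equation (Churn <- max(Signups, Installs) + 3).
Installs = 3 if Reach >= 6 else 4  [with Reach=1]  = 4
Revenue = min(Installs, Churn) + 5  [with Installs=4, Churn=-3]  = 2

2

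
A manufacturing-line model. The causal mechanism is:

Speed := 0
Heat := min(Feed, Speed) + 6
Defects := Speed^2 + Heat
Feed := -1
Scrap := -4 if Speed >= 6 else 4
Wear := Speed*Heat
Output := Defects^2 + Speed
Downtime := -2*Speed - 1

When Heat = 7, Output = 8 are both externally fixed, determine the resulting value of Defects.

7

Setting Heat = 7, Output = 8 by intervention discards those variables' equations.
Defects = Speed^2 + Heat  [with Speed=0, Heat=7]  = 7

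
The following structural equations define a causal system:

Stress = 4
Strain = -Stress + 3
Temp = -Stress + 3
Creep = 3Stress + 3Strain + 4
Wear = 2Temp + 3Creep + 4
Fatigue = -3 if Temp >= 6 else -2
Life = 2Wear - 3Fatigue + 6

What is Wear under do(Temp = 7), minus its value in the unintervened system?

do(Temp=7) replaces the equation Temp = -Stress + 3 with the constant Temp = 7.
Strain = -Stress + 3  [with Stress=4]  = -1
Creep = 3Stress + 3Strain + 4  [with Stress=4, Strain=-1]  = 13
Wear = 2Temp + 3Creep + 4  [with Temp=7, Creep=13]  = 57
Without intervention: Strain = -Stress + 3  [with Stress=4]  = -1; Temp = -Stress + 3  [with Stress=4]  = -1; Creep = 3Stress + 3Strain + 4  [with Stress=4, Strain=-1]  = 13; Wear = 2Temp + 3Creep + 4  [with Temp=-1, Creep=13]  = 41.
Change = 57 − 41 = 16.

16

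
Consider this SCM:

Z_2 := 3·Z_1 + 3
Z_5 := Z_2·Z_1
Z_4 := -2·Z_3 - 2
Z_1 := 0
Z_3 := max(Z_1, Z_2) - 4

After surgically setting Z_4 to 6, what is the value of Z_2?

3

The intervention breaks the incoming arrows to Z_4: Z_4 := -2·Z_3 - 2 no longer applies, and Z_4 = 6.
Since Z_2 is not a descendant of the intervened variable, it is unaffected.
Z_2 = 3·Z_1 + 3  [with Z_1=0]  = 3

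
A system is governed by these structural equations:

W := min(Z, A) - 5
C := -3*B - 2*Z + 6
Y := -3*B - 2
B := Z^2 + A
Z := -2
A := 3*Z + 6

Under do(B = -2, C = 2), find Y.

4

The joint intervention fixes B = -2, C = 2, removing each variable's own equation.
Y = -3*B - 2  [with B=-2]  = 4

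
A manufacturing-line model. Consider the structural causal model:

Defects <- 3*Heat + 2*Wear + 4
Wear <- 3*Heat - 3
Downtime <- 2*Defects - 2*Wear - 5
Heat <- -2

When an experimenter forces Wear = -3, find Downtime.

Under do(Wear=-3), the mechanism Wear <- 3*Heat - 3 is discarded; Wear is fixed at -3.
Defects = 3*Heat + 2*Wear + 4  [with Heat=-2, Wear=-3]  = -8
Downtime = 2*Defects - 2*Wear - 5  [with Defects=-8, Wear=-3]  = -15

-15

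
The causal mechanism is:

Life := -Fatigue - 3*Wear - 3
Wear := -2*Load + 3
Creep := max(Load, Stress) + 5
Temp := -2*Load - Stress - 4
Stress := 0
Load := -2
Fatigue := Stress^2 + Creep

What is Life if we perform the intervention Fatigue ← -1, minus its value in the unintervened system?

Intervening sets Fatigue = -1 and removes its equation (Fatigue := Stress^2 + Creep).
Wear = -2*Load + 3  [with Load=-2]  = 7
Life = -Fatigue - 3*Wear - 3  [with Fatigue=-1, Wear=7]  = -23
Without intervention: Creep = max(Load, Stress) + 5  [with Load=-2, Stress=0]  = 5; Wear = -2*Load + 3  [with Load=-2]  = 7; Fatigue = Stress^2 + Creep  [with Stress=0, Creep=5]  = 5; Life = -Fatigue - 3*Wear - 3  [with Fatigue=5, Wear=7]  = -29.
Change = -23 − (-29) = 6.

6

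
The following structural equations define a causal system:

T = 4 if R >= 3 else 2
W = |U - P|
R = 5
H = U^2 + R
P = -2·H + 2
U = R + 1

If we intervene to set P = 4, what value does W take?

Under do(P=4), the mechanism P = -2·H + 2 is discarded; P is fixed at 4.
U = R + 1  [with R=5]  = 6
W = |U - P|  [with U=6, P=4]  = 2

2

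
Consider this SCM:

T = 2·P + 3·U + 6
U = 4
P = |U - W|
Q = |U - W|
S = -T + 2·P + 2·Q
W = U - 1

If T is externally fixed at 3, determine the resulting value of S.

1

The intervention breaks the incoming arrows to T: T = 2·P + 3·U + 6 no longer applies, and T = 3.
W = U - 1  [with U=4]  = 3
P = |U - W|  [with U=4, W=3]  = 1
Q = |U - W|  [with U=4, W=3]  = 1
S = -T + 2·P + 2·Q  [with T=3, P=1, Q=1]  = 1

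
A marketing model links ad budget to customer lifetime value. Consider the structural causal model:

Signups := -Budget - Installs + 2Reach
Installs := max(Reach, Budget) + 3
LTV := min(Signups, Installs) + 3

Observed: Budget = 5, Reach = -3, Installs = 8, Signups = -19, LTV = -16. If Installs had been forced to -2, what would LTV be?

do(Installs=-2) replaces the equation Installs := max(Reach, Budget) + 3 with the constant Installs = -2.
Signups = -Budget - Installs + 2Reach  [with Budget=5, Installs=-2, Reach=-3]  = -9
LTV = min(Signups, Installs) + 3  [with Signups=-9, Installs=-2]  = -6

-6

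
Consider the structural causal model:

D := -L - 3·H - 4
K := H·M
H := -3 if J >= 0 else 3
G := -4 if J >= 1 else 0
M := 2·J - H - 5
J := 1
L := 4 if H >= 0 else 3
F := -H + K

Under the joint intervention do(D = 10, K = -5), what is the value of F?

-2

The joint intervention fixes D = 10, K = -5, removing each variable's own equation.
H = -3 if J >= 0 else 3  [with J=1]  = -3
F = -H + K  [with H=-3, K=-5]  = -2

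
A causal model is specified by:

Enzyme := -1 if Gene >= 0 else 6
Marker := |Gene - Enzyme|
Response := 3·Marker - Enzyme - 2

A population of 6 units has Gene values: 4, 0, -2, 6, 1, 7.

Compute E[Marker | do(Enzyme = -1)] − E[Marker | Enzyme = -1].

do(Enzyme=-1) breaks Enzyme's dependence on Gene. With Enzyme=-1 fixed, Marker across the units is 5, 1, 1, 7, 2, 8, mean 4.
Observing Enzyme=-1 restricts to units where Enzyme's equation naturally yields -1: Gene ∈ {4, 0, 6, 1, 7}. In that subpopulation Marker = 5, 1, 7, 2, 8, mean 4.6.
Difference = 4 − 4.6 = -0.6.

-0.6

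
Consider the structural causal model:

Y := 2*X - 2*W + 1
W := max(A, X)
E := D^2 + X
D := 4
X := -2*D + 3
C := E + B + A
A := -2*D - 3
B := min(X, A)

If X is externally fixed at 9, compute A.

Under do(X=9), the mechanism X := -2*D + 3 is discarded; X is fixed at 9.
Since A is not a descendant of the intervened variable, it is unaffected.
A = -2*D - 3  [with D=4]  = -11

-11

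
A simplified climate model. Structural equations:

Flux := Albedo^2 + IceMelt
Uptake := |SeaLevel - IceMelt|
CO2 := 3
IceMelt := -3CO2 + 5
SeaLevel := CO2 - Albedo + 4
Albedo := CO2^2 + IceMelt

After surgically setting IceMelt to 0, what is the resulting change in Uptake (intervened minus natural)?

Under do(IceMelt=0), the mechanism IceMelt := -3CO2 + 5 is discarded; IceMelt is fixed at 0.
Albedo = CO2^2 + IceMelt  [with CO2=3, IceMelt=0]  = 9
SeaLevel = CO2 - Albedo + 4  [with CO2=3, Albedo=9]  = -2
Uptake = |SeaLevel - IceMelt|  [with SeaLevel=-2, IceMelt=0]  = 2
Without intervention: IceMelt = -3CO2 + 5  [with CO2=3]  = -4; Albedo = CO2^2 + IceMelt  [with CO2=3, IceMelt=-4]  = 5; SeaLevel = CO2 - Albedo + 4  [with CO2=3, Albedo=5]  = 2; Uptake = |SeaLevel - IceMelt|  [with SeaLevel=2, IceMelt=-4]  = 6.
Change = 2 − 6 = -4.

-4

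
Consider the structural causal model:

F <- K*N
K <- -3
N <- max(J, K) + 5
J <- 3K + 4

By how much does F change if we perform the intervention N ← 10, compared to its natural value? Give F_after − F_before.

The intervention breaks the incoming arrows to N: N <- max(J, K) + 5 no longer applies, and N = 10.
F = K*N  [with K=-3, N=10]  = -30
Without intervention: J = 3K + 4  [with K=-3]  = -5; N = max(J, K) + 5  [with J=-5, K=-3]  = 2; F = K*N  [with K=-3, N=2]  = -6.
Change = -30 − (-6) = -24.

-24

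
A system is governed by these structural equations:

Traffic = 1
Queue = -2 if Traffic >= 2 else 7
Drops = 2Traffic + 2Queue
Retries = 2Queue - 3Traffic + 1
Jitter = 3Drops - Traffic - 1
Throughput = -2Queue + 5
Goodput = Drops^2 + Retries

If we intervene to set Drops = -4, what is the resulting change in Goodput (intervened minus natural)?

-240

The intervention breaks the incoming arrows to Drops: Drops = 2Traffic + 2Queue no longer applies, and Drops = -4.
Queue = -2 if Traffic >= 2 else 7  [with Traffic=1]  = 7
Retries = 2Queue - 3Traffic + 1  [with Queue=7, Traffic=1]  = 12
Goodput = Drops^2 + Retries  [with Drops=-4, Retries=12]  = 28
Without intervention: Queue = -2 if Traffic >= 2 else 7  [with Traffic=1]  = 7; Drops = 2Traffic + 2Queue  [with Traffic=1, Queue=7]  = 16; Retries = 2Queue - 3Traffic + 1  [with Queue=7, Traffic=1]  = 12; Goodput = Drops^2 + Retries  [with Drops=16, Retries=12]  = 268.
Change = 28 − 268 = -240.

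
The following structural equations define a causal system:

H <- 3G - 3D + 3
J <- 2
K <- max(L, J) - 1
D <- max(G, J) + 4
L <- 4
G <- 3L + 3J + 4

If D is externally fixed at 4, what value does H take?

57

Under do(D=4), the mechanism D <- max(G, J) + 4 is discarded; D is fixed at 4.
G = 3L + 3J + 4  [with L=4, J=2]  = 22
H = 3G - 3D + 3  [with G=22, D=4]  = 57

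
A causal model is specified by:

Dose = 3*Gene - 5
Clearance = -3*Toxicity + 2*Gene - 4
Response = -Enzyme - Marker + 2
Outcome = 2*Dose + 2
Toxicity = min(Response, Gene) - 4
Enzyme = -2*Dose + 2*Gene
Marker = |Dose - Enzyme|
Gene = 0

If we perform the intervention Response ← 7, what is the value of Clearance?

8

Under do(Response=7), the mechanism Response = -Enzyme - Marker + 2 is discarded; Response is fixed at 7.
Toxicity = min(Response, Gene) - 4  [with Response=7, Gene=0]  = -4
Clearance = -3*Toxicity + 2*Gene - 4  [with Toxicity=-4, Gene=0]  = 8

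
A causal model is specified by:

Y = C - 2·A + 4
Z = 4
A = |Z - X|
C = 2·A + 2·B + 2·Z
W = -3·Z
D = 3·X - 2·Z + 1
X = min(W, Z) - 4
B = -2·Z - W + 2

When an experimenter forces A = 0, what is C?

20

The intervention breaks the incoming arrows to A: A = |Z - X| no longer applies, and A = 0.
W = -3·Z  [with Z=4]  = -12
B = -2·Z - W + 2  [with Z=4, W=-12]  = 6
C = 2·A + 2·B + 2·Z  [with A=0, B=6, Z=4]  = 20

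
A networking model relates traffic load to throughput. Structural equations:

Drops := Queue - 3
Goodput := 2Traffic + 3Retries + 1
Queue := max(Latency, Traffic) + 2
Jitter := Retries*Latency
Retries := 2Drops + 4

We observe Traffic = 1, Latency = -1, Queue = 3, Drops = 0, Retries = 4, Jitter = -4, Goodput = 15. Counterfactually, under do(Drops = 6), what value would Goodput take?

51

The intervention breaks the incoming arrows to Drops: Drops := Queue - 3 no longer applies, and Drops = 6.
Retries = 2Drops + 4  [with Drops=6]  = 16
Goodput = 2Traffic + 3Retries + 1  [with Traffic=1, Retries=16]  = 51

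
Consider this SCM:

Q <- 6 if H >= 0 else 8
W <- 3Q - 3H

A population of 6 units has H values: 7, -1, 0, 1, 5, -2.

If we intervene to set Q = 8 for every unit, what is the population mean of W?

The intervention sets Q=8 in all 6 units regardless of H. Recomputing W per unit gives 3, 27, 24, 21, 9, 30; average 19.

19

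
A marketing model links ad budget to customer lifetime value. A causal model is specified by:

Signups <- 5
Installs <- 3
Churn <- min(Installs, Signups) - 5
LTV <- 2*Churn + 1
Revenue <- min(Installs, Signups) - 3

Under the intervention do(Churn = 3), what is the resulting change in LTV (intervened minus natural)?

10

do(Churn=3) replaces the equation Churn <- min(Installs, Signups) - 5 with the constant Churn = 3.
LTV = 2*Churn + 1  [with Churn=3]  = 7
Without intervention: Churn = min(Installs, Signups) - 5  [with Installs=3, Signups=5]  = -2; LTV = 2*Churn + 1  [with Churn=-2]  = -3.
Change = 7 − (-3) = 10.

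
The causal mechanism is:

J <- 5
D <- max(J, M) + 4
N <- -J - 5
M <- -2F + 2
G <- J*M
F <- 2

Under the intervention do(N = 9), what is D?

9

Under do(N=9), the mechanism N <- -J - 5 is discarded; N is fixed at 9.
Since D is not a descendant of the intervened variable, it is unaffected.
M = -2F + 2  [with F=2]  = -2
D = max(J, M) + 4  [with J=5, M=-2]  = 9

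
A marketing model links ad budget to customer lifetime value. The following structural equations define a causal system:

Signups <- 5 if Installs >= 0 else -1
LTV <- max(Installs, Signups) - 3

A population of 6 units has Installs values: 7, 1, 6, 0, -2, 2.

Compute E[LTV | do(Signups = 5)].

The intervention sets Signups=5 in all 6 units regardless of Installs. Recomputing LTV per unit gives 4, 2, 3, 2, 2, 2; average 2.5.

2.5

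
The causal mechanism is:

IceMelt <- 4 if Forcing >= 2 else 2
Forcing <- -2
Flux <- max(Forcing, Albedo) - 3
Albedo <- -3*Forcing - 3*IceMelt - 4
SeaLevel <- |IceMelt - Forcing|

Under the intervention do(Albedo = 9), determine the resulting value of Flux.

6

do(Albedo=9) replaces the equation Albedo <- -3*Forcing - 3*IceMelt - 4 with the constant Albedo = 9.
Flux = max(Forcing, Albedo) - 3  [with Forcing=-2, Albedo=9]  = 6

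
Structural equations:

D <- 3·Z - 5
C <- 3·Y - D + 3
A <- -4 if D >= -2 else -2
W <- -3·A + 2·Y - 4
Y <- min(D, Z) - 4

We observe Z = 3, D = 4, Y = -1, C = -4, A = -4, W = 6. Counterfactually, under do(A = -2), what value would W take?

0

The intervention breaks the incoming arrows to A: A <- -4 if D >= -2 else -2 no longer applies, and A = -2.
D = 3·Z - 5  [with Z=3]  = 4
Y = min(D, Z) - 4  [with D=4, Z=3]  = -1
W = -3·A + 2·Y - 4  [with A=-2, Y=-1]  = 0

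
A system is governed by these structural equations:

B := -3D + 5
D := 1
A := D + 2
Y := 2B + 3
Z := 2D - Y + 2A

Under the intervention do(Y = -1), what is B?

Under do(Y=-1), the mechanism Y := 2B + 3 is discarded; Y is fixed at -1.
Since B is not a descendant of the intervened variable, it is unaffected.
B = -3D + 5  [with D=1]  = 2

2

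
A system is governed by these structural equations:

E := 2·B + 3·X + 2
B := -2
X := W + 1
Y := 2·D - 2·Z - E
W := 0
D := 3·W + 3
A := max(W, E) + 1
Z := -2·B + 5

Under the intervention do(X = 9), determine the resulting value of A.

do(X=9) replaces the equation X := W + 1 with the constant X = 9.
E = 2·B + 3·X + 2  [with B=-2, X=9]  = 25
A = max(W, E) + 1  [with W=0, E=25]  = 26

26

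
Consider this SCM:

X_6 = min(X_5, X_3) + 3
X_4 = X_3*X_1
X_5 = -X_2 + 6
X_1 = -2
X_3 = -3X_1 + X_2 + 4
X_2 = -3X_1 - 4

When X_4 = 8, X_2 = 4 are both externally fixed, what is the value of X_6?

5

The joint intervention fixes X_4 = 8, X_2 = 4, removing each variable's own equation.
X_3 = -3X_1 + X_2 + 4  [with X_1=-2, X_2=4]  = 14
X_5 = -X_2 + 6  [with X_2=4]  = 2
X_6 = min(X_5, X_3) + 3  [with X_5=2, X_3=14]  = 5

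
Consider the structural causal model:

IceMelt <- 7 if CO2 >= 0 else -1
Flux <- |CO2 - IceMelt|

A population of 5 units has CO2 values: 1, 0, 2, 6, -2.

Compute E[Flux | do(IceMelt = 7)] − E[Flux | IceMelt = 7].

0.85

Under do(IceMelt=7), IceMelt's equation is replaced by IceMelt=7 for every unit. Per-unit Flux: 6, 7, 5, 1, 9. Mean = 5.6.
E[Flux|IceMelt=7] averages over only the 4 units with IceMelt=7 (CO2 = 1, 0, 2, 6): Flux = 6, 7, 5, 1, mean 4.75.
Difference = 5.6 − 4.75 = 0.85.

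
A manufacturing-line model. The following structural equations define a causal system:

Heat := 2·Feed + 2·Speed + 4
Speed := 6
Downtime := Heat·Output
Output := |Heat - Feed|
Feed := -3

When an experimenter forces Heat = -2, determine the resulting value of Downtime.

do(Heat=-2) replaces the equation Heat := 2·Feed + 2·Speed + 4 with the constant Heat = -2.
Output = |Heat - Feed|  [with Heat=-2, Feed=-3]  = 1
Downtime = Heat·Output  [with Heat=-2, Output=1]  = -2

-2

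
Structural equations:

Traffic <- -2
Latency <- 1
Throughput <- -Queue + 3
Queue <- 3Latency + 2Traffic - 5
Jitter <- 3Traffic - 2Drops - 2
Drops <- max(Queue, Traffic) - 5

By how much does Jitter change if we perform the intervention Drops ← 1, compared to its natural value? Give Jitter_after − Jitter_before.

Intervening sets Drops = 1 and removes its equation (Drops <- max(Queue, Traffic) - 5).
Jitter = 3Traffic - 2Drops - 2  [with Traffic=-2, Drops=1]  = -10
Without intervention: Queue = 3Latency + 2Traffic - 5  [with Latency=1, Traffic=-2]  = -6; Drops = max(Queue, Traffic) - 5  [with Queue=-6, Traffic=-2]  = -7; Jitter = 3Traffic - 2Drops - 2  [with Traffic=-2, Drops=-7]  = 6.
Change = -10 − 6 = -16.

-16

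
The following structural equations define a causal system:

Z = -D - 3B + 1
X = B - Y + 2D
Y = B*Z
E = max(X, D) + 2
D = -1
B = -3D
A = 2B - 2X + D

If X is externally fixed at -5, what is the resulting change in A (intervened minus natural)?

The intervention breaks the incoming arrows to X: X = B - Y + 2D no longer applies, and X = -5.
B = -3D  [with D=-1]  = 3
A = 2B - 2X + D  [with B=3, X=-5, D=-1]  = 15
Without intervention: B = -3D  [with D=-1]  = 3; Z = -D - 3B + 1  [with D=-1, B=3]  = -7; Y = B*Z  [with B=3, Z=-7]  = -21; X = B - Y + 2D  [with B=3, Y=-21, D=-1]  = 22; A = 2B - 2X + D  [with B=3, X=22, D=-1]  = -39.
Change = 15 − (-39) = 54.

54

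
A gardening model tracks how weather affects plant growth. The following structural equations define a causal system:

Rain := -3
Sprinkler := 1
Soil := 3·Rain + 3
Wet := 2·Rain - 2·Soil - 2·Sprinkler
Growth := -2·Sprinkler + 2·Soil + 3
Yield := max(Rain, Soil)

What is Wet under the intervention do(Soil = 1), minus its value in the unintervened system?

-14

The intervention breaks the incoming arrows to Soil: Soil := 3·Rain + 3 no longer applies, and Soil = 1.
Wet = 2·Rain - 2·Soil - 2·Sprinkler  [with Rain=-3, Soil=1, Sprinkler=1]  = -10
Without intervention: Soil = 3·Rain + 3  [with Rain=-3]  = -6; Wet = 2·Rain - 2·Soil - 2·Sprinkler  [with Rain=-3, Soil=-6, Sprinkler=1]  = 4.
Change = -10 − 4 = -14.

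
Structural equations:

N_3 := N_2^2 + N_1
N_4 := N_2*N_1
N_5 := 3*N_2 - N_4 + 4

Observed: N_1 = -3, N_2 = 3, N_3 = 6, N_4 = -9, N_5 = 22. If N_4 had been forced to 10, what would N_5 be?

Intervening sets N_4 = 10 and removes its equation (N_4 := N_2*N_1).
N_5 = 3*N_2 - N_4 + 4  [with N_2=3, N_4=10]  = 3

3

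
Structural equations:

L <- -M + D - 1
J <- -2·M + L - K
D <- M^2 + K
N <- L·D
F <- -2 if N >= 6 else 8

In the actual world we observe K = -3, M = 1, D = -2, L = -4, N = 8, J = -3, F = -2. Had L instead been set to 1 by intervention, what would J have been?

2

Under do(L=1), the mechanism L <- -M + D - 1 is discarded; L is fixed at 1.
J = -2·M + L - K  [with M=1, L=1, K=-3]  = 2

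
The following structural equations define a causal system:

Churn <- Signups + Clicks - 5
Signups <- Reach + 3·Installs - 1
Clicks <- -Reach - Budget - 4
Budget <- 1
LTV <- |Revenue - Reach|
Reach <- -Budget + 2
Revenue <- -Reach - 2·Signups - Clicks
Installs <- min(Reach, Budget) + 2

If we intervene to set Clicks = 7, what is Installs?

3

The intervention breaks the incoming arrows to Clicks: Clicks <- -Reach - Budget - 4 no longer applies, and Clicks = 7.
Installs is not downstream of the intervention, so its value is determined by the original equations.
Reach = -Budget + 2  [with Budget=1]  = 1
Installs = min(Reach, Budget) + 2  [with Reach=1, Budget=1]  = 3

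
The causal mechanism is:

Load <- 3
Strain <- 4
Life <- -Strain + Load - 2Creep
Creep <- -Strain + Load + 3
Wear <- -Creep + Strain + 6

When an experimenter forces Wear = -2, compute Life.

Intervening sets Wear = -2 and removes its equation (Wear <- -Creep + Strain + 6).
No directed path runs from Wear to Life, so Life keeps its natural value.
Creep = -Strain + Load + 3  [with Strain=4, Load=3]  = 2
Life = -Strain + Load - 2Creep  [with Strain=4, Load=3, Creep=2]  = -5

-5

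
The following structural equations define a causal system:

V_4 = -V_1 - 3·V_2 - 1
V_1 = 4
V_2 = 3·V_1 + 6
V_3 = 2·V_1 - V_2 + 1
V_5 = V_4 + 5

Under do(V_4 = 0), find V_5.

Intervening sets V_4 = 0 and removes its equation (V_4 = -V_1 - 3·V_2 - 1).
V_5 = V_4 + 5  [with V_4=0]  = 5

5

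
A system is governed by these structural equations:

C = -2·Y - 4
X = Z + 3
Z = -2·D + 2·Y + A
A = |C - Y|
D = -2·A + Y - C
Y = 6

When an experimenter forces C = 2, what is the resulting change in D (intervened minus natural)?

Under do(C=2), the mechanism C = -2·Y - 4 is discarded; C is fixed at 2.
A = |C - Y|  [with C=2, Y=6]  = 4
D = -2·A + Y - C  [with A=4, Y=6, C=2]  = -4
Without intervention: C = -2·Y - 4  [with Y=6]  = -16; A = |C - Y|  [with C=-16, Y=6]  = 22; D = -2·A + Y - C  [with A=22, Y=6, C=-16]  = -22.
Change = -4 − (-22) = 18.

18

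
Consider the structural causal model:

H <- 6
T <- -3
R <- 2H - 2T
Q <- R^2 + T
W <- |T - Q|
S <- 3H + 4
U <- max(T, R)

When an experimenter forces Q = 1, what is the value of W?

Intervening sets Q = 1 and removes its equation (Q <- R^2 + T).
W = |T - Q|  [with T=-3, Q=1]  = 4

4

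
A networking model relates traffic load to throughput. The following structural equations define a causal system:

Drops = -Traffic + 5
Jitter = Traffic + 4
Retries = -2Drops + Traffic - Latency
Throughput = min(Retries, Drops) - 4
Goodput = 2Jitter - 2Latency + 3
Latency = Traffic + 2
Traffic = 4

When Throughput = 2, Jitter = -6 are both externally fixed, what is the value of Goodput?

Setting Throughput = 2, Jitter = -6 by intervention discards those variables' equations.
Latency = Traffic + 2  [with Traffic=4]  = 6
Goodput = 2Jitter - 2Latency + 3  [with Jitter=-6, Latency=6]  = -21

-21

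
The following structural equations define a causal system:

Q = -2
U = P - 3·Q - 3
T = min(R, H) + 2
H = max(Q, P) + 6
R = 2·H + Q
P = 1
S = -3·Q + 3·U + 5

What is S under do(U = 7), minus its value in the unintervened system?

do(U=7) replaces the equation U = P - 3·Q - 3 with the constant U = 7.
S = -3·Q + 3·U + 5  [with Q=-2, U=7]  = 32
Without intervention: U = P - 3·Q - 3  [with P=1, Q=-2]  = 4; S = -3·Q + 3·U + 5  [with Q=-2, U=4]  = 23.
Change = 32 − 23 = 9.

9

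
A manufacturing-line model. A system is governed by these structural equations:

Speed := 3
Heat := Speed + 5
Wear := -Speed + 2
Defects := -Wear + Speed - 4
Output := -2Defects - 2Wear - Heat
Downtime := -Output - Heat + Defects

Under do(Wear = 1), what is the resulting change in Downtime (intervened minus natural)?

-2

The intervention breaks the incoming arrows to Wear: Wear := -Speed + 2 no longer applies, and Wear = 1.
Heat = Speed + 5  [with Speed=3]  = 8
Defects = -Wear + Speed - 4  [with Wear=1, Speed=3]  = -2
Output = -2Defects - 2Wear - Heat  [with Defects=-2, Wear=1, Heat=8]  = -6
Downtime = -Output - Heat + Defects  [with Output=-6, Heat=8, Defects=-2]  = -4
Without intervention: Heat = Speed + 5  [with Speed=3]  = 8; Wear = -Speed + 2  [with Speed=3]  = -1; Defects = -Wear + Speed - 4  [with Wear=-1, Speed=3]  = 0; Output = -2Defects - 2Wear - Heat  [with Defects=0, Wear=-1, Heat=8]  = -6; Downtime = -Output - Heat + Defects  [with Output=-6, Heat=8, Defects=0]  = -2.
Change = -4 − (-2) = -2.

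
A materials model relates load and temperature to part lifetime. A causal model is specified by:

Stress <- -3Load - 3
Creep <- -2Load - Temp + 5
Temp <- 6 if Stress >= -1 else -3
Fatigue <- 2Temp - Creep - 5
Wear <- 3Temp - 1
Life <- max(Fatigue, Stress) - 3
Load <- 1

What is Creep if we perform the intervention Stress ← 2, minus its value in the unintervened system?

Under do(Stress=2), the mechanism Stress <- -3Load - 3 is discarded; Stress is fixed at 2.
Temp = 6 if Stress >= -1 else -3  [with Stress=2]  = 6
Creep = -2Load - Temp + 5  [with Load=1, Temp=6]  = -3
Without intervention: Stress = -3Load - 3  [with Load=1]  = -6; Temp = 6 if Stress >= -1 else -3  [with Stress=-6]  = -3; Creep = -2Load - Temp + 5  [with Load=1, Temp=-3]  = 6.
Change = -3 − 6 = -9.

-9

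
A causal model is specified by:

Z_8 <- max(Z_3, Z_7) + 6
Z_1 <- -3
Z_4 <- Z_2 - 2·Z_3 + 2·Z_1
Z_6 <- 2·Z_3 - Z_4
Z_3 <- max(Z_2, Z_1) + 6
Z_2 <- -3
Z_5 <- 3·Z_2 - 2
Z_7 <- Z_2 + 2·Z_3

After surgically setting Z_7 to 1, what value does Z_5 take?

The intervention breaks the incoming arrows to Z_7: Z_7 <- Z_2 + 2·Z_3 no longer applies, and Z_7 = 1.
Z_5 is not downstream of the intervention, so its value is determined by the original equations.
Z_5 = 3·Z_2 - 2  [with Z_2=-3]  = -11

-11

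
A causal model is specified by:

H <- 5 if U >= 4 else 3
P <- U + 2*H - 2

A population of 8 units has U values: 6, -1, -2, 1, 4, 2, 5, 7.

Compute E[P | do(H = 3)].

The intervention sets H=3 in all 8 units regardless of U. Recomputing P per unit gives 10, 3, 2, 5, 8, 6, 9, 11; average 6.75.

6.75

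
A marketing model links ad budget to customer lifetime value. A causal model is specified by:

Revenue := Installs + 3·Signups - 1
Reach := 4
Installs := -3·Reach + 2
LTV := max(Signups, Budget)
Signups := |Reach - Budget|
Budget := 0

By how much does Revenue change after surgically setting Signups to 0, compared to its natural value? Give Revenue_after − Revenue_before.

-12

Intervening sets Signups = 0 and removes its equation (Signups := |Reach - Budget|).
Installs = -3·Reach + 2  [with Reach=4]  = -10
Revenue = Installs + 3·Signups - 1  [with Installs=-10, Signups=0]  = -11
Without intervention: Installs = -3·Reach + 2  [with Reach=4]  = -10; Signups = |Reach - Budget|  [with Reach=4, Budget=0]  = 4; Revenue = Installs + 3·Signups - 1  [with Installs=-10, Signups=4]  = 1.
Change = -11 − 1 = -12.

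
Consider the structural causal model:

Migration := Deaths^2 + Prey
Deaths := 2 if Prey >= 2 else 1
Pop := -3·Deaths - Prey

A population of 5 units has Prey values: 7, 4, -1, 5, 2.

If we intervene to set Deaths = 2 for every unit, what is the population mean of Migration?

The intervention sets Deaths=2 in all 5 units regardless of Prey. Recomputing Migration per unit gives 11, 8, 3, 9, 6; average 7.4.

7.4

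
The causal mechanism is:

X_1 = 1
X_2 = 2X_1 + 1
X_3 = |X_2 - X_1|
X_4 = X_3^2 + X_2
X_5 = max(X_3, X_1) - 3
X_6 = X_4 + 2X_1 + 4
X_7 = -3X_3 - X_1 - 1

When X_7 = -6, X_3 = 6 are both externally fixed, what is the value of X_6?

Setting X_7 = -6, X_3 = 6 by intervention discards those variables' equations.
X_2 = 2X_1 + 1  [with X_1=1]  = 3
X_4 = X_3^2 + X_2  [with X_3=6, X_2=3]  = 39
X_6 = X_4 + 2X_1 + 4  [with X_4=39, X_1=1]  = 45

45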